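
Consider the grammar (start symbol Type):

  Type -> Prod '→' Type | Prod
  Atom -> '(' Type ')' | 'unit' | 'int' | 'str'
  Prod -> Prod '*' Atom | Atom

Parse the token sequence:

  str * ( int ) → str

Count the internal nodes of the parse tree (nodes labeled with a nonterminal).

11

[Type [Prod [Prod [Atom str]] * [Atom ( [Type [Prod [Atom int]]] )]] → [Type [Prod [Atom str]]]]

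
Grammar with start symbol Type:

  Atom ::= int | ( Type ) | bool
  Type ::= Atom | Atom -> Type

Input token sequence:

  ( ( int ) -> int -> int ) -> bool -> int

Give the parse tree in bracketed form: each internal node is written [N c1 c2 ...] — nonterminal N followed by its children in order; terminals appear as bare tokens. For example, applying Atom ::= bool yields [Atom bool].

[Type [Atom ( [Type [Atom ( [Type [Atom int]] )] -> [Type [Atom int] -> [Type [Atom int]]]] )] -> [Type [Atom bool] -> [Type [Atom int]]]]

Type
Atom -> Type
( Type ) -> Type
( Atom -> Type ) -> Type
( ( Type ) -> Type ) -> Type
( ( Atom ) -> Type ) -> Type
( ( int ) -> Type ) -> Type
( ( int ) -> Atom -> Type ) -> Type
( ( int ) -> int -> Type ) -> Type
( ( int ) -> int -> Atom ) -> Type
( ( int ) -> int -> int ) -> Type
( ( int ) -> int -> int ) -> Atom -> Type
( ( int ) -> int -> int ) -> bool -> Type
( ( int ) -> int -> int ) -> bool -> Atom
( ( int ) -> int -> int ) -> bool -> int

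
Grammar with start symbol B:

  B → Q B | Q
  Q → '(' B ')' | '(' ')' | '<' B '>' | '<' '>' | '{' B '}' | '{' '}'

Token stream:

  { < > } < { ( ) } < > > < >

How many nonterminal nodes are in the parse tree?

[B [Q { [B [Q < >]] }] [B [Q < [B [Q { [B [Q ( )]] }] [B [Q < >]]] >] [B [Q < >]]]]

14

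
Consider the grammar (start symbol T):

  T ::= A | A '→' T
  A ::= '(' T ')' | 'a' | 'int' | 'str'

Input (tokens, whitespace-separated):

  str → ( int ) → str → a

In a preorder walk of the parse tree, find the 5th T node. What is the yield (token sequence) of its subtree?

a

[T [A str] → [T [A ( [T [A int]] )] → [T [A str] → [T [A a]]]]]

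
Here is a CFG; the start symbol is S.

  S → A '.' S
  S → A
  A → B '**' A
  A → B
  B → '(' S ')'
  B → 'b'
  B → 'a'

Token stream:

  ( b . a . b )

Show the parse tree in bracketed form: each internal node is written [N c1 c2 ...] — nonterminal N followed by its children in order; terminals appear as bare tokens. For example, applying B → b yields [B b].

[S [A [B ( [S [A [B b]] . [S [A [B a]] . [S [A [B b]]]]] )]]]

S
A
B
( S )
( A . S )
( B . S )
( b . S )
( b . A . S )
( b . B . S )
( b . a . S )
( b . a . A )
( b . a . B )
( b . a . b )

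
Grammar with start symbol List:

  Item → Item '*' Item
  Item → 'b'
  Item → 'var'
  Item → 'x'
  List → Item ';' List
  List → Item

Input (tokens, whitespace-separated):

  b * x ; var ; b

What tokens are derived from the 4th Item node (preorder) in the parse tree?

var

[List [Item [Item b] * [Item x]] ; [List [Item var] ; [List [Item b]]]]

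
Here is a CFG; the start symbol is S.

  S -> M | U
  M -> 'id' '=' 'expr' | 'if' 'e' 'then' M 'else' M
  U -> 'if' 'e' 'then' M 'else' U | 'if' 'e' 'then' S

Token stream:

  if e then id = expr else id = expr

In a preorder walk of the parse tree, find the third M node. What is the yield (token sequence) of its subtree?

[S [M if e then [M id = expr] else [M id = expr]]]

id = expr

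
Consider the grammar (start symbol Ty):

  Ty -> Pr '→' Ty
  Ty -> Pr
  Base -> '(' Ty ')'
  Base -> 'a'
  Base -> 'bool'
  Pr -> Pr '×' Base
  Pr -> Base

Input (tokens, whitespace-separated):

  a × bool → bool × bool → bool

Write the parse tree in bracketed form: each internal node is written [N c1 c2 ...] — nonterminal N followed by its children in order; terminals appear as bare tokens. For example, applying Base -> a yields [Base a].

Ty
Pr → Ty
Pr × Base → Ty
Base × Base → Ty
a × Base → Ty
a × bool → Ty
a × bool → Pr → Ty
a × bool → Pr × Base → Ty
a × bool → Base × Base → Ty
a × bool → bool × Base → Ty
a × bool → bool × bool → Ty
a × bool → bool × bool → Pr
a × bool → bool × bool → Base
a × bool → bool × bool → bool

[Ty [Pr [Pr [Base a]] × [Base bool]] → [Ty [Pr [Pr [Base bool]] × [Base bool]] → [Ty [Pr [Base bool]]]]]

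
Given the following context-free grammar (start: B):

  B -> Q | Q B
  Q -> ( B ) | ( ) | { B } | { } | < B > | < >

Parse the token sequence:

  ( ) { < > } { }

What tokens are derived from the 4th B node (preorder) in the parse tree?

[B [Q ( )] [B [Q { [B [Q < >]] }] [B [Q { }]]]]

{ }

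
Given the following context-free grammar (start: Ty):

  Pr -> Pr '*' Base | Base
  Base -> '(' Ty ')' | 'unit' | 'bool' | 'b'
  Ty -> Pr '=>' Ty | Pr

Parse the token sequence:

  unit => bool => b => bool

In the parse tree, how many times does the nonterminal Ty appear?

[Ty [Pr [Base unit]] => [Ty [Pr [Base bool]] => [Ty [Pr [Base b]] => [Ty [Pr [Base bool]]]]]]

4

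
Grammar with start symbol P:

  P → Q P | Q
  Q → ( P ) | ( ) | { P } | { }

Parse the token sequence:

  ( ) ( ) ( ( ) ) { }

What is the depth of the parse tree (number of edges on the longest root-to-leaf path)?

6

[P [Q ( )] [P [Q ( )] [P [Q ( [P [Q ( )]] )] [P [Q { }]]]]]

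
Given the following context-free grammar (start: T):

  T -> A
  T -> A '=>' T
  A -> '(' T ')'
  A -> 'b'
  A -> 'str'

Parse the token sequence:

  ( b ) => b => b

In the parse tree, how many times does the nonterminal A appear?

4

[T [A ( [T [A b]] )] => [T [A b] => [T [A b]]]]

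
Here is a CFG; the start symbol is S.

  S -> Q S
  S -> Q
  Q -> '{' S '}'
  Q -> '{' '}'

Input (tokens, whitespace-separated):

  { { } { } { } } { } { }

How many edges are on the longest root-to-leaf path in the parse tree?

6

[S [Q { [S [Q { }] [S [Q { }] [S [Q { }]]]] }] [S [Q { }] [S [Q { }]]]]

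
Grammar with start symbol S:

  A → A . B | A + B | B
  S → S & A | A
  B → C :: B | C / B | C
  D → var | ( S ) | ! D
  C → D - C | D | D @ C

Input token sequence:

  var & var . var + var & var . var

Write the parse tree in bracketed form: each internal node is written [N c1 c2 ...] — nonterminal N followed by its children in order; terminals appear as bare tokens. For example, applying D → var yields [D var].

[S [S [S [A [B [C [D var]]]]] & [A [A [A [B [C [D var]]]] . [B [C [D var]]]] + [B [C [D var]]]]] & [A [A [B [C [D var]]]] . [B [C [D var]]]]]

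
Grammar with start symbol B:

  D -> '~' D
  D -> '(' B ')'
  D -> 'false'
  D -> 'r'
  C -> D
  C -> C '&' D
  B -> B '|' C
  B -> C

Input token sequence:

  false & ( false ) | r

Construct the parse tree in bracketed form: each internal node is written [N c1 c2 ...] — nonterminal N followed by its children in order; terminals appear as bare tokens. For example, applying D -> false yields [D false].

B
B | C
C | C
C & D | C
D & D | C
false & D | C
false & ( B ) | C
false & ( C ) | C
false & ( D ) | C
false & ( false ) | C
false & ( false ) | D
false & ( false ) | r

[B [B [C [C [D false]] & [D ( [B [C [D false]]] )]]] | [C [D r]]]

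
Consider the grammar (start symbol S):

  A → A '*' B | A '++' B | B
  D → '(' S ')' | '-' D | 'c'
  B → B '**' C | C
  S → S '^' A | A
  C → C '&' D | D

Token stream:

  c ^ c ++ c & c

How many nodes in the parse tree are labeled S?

2

[S [S [A [B [C [D c]]]]] ^ [A [A [B [C [D c]]]] ++ [B [C [C [D c]] & [D c]]]]]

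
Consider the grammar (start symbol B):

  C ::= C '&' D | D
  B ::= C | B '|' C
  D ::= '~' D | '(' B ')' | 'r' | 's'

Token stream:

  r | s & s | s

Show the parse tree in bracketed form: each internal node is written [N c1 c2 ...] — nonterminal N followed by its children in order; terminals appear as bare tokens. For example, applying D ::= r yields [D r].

B
B | C
B | C | C
C | C | C
D | C | C
r | C | C
r | C & D | C
r | D & D | C
r | s & D | C
r | s & s | C
r | s & s | D
r | s & s | s

[B [B [B [C [D r]]] | [C [C [D s]] & [D s]]] | [C [D s]]]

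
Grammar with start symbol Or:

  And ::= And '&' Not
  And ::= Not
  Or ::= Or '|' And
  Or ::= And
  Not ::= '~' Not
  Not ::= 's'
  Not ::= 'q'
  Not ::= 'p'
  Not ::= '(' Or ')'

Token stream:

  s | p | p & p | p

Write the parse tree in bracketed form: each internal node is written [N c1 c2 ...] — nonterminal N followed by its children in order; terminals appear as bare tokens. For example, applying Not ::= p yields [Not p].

Or
Or | And
Or | And | And
Or | And | And | And
And | And | And | And
Not | And | And | And
s | And | And | And
s | Not | And | And
s | p | And | And
s | p | And & Not | And
s | p | Not & Not | And
s | p | p & Not | And
s | p | p & p | And
s | p | p & p | Not
s | p | p & p | p

[Or [Or [Or [Or [And [Not s]]] | [And [Not p]]] | [And [And [Not p]] & [Not p]]] | [And [Not p]]]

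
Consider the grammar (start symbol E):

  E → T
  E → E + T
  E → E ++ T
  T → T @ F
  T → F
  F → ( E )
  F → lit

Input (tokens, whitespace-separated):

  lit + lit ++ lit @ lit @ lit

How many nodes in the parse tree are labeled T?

[E [E [E [T [F lit]]] + [T [F lit]]] ++ [T [T [T [F lit]] @ [F lit]] @ [F lit]]]

5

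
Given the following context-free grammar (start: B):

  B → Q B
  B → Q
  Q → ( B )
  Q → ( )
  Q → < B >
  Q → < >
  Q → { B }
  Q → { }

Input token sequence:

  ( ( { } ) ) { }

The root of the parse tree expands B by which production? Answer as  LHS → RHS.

[B [Q ( [B [Q ( [B [Q { }]] )]] )] [B [Q { }]]]

B → Q B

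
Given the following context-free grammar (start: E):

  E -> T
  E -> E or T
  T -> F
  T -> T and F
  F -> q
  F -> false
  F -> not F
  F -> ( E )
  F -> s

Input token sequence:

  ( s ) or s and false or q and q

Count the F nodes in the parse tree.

[E [E [E [T [F ( [E [T [F s]]] )]]] or [T [T [F s]] and [F false]]] or [T [T [F q]] and [F q]]]

6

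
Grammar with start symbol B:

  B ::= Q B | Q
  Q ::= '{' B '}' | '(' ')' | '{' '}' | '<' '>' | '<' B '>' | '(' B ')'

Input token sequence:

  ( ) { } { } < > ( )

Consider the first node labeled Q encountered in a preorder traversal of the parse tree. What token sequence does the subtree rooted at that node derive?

( )

[B [Q ( )] [B [Q { }] [B [Q { }] [B [Q < >] [B [Q ( )]]]]]]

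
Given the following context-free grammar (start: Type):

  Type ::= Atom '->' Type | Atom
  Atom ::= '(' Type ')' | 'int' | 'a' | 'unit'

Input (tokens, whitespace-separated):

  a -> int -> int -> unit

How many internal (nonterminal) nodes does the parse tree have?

8

[Type [Atom a] -> [Type [Atom int] -> [Type [Atom int] -> [Type [Atom unit]]]]]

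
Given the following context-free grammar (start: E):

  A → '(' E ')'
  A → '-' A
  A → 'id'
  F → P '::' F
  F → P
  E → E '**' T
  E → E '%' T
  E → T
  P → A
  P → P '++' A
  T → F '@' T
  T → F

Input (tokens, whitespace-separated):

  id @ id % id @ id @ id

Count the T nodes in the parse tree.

5

[E [E [T [F [P [A id]]] @ [T [F [P [A id]]]]]] % [T [F [P [A id]]] @ [T [F [P [A id]]] @ [T [F [P [A id]]]]]]]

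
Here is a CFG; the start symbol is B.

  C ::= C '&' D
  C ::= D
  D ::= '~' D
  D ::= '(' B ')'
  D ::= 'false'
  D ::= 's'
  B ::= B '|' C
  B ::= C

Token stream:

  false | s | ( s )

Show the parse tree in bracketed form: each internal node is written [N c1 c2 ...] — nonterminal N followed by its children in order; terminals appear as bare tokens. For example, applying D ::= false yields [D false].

B
B | C
B | C | C
C | C | C
D | C | C
false | C | C
false | D | C
false | s | C
false | s | D
false | s | ( B )
false | s | ( C )
false | s | ( D )
false | s | ( s )

[B [B [B [C [D false]]] | [C [D s]]] | [C [D ( [B [C [D s]]] )]]]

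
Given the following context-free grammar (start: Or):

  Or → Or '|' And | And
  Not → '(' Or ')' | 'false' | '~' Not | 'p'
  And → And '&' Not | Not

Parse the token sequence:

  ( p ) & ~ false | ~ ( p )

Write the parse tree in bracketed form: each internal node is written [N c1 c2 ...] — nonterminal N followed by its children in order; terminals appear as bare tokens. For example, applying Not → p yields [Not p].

[Or [Or [And [And [Not ( [Or [And [Not p]]] )]] & [Not ~ [Not false]]]] | [And [Not ~ [Not ( [Or [And [Not p]]] )]]]]

Or
Or | And
And | And
And & Not | And
Not & Not | And
( Or ) & Not | And
( And ) & Not | And
( Not ) & Not | And
( p ) & Not | And
( p ) & ~ Not | And
( p ) & ~ false | And
( p ) & ~ false | Not
( p ) & ~ false | ~ Not
( p ) & ~ false | ~ ( Or )
( p ) & ~ false | ~ ( And )
( p ) & ~ false | ~ ( Not )
( p ) & ~ false | ~ ( p )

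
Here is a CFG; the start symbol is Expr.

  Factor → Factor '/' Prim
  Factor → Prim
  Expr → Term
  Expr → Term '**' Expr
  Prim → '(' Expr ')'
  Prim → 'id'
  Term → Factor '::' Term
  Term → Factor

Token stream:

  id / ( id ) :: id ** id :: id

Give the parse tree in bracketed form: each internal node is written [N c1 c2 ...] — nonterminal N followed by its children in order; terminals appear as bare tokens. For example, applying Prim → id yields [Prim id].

[Expr [Term [Factor [Factor [Prim id]] / [Prim ( [Expr [Term [Factor [Prim id]]]] )]] :: [Term [Factor [Prim id]]]] ** [Expr [Term [Factor [Prim id]] :: [Term [Factor [Prim id]]]]]]

Expr
Term ** Expr
Factor :: Term ** Expr
Factor / Prim :: Term ** Expr
Prim / Prim :: Term ** Expr
id / Prim :: Term ** Expr
id / ( Expr ) :: Term ** Expr
id / ( Term ) :: Term ** Expr
id / ( Factor ) :: Term ** Expr
id / ( Prim ) :: Term ** Expr
id / ( id ) :: Term ** Expr
id / ( id ) :: Factor ** Expr
id / ( id ) :: Prim ** Expr
id / ( id ) :: id ** Expr
id / ( id ) :: id ** Term
id / ( id ) :: id ** Factor :: Term
id / ( id ) :: id ** Prim :: Term
id / ( id ) :: id ** id :: Term
id / ( id ) :: id ** id :: Factor
id / ( id ) :: id ** id :: Prim
id / ( id ) :: id ** id :: id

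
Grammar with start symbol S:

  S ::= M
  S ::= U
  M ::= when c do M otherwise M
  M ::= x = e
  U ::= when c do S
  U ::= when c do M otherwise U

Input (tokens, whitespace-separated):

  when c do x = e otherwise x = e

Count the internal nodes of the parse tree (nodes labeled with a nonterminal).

4

[S [M when c do [M x = e] otherwise [M x = e]]]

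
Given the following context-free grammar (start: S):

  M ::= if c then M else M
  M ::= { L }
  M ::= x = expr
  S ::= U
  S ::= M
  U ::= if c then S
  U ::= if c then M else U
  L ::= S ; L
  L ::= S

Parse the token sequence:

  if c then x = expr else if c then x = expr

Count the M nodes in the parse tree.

[S [U if c then [M x = expr] else [U if c then [S [M x = expr]]]]]

2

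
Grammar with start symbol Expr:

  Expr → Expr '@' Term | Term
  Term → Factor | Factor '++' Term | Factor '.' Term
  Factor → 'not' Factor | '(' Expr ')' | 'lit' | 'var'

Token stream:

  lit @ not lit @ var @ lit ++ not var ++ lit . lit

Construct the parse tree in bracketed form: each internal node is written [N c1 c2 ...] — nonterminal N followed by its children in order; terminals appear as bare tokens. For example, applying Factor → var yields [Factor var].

Expr
Expr @ Term
Expr @ Term @ Term
Expr @ Term @ Term @ Term
Term @ Term @ Term @ Term
Factor @ Term @ Term @ Term
lit @ Term @ Term @ Term
lit @ Factor @ Term @ Term
lit @ not Factor @ Term @ Term
lit @ not lit @ Term @ Term
lit @ not lit @ Factor @ Term
lit @ not lit @ var @ Term
lit @ not lit @ var @ Factor ++ Term
lit @ not lit @ var @ lit ++ Term
lit @ not lit @ var @ lit ++ Factor ++ Term
lit @ not lit @ var @ lit ++ not Factor ++ Term
lit @ not lit @ var @ lit ++ not var ++ Term
lit @ not lit @ var @ lit ++ not var ++ Factor . Term
lit @ not lit @ var @ lit ++ not var ++ lit . Term
lit @ not lit @ var @ lit ++ not var ++ lit . Factor
lit @ not lit @ var @ lit ++ not var ++ lit . lit

[Expr [Expr [Expr [Expr [Term [Factor lit]]] @ [Term [Factor not [Factor lit]]]] @ [Term [Factor var]]] @ [Term [Factor lit] ++ [Term [Factor not [Factor var]] ++ [Term [Factor lit] . [Term [Factor lit]]]]]]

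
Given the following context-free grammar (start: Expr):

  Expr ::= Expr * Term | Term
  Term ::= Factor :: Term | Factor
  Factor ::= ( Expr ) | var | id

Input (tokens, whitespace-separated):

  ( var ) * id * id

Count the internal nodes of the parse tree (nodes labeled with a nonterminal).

[Expr [Expr [Expr [Term [Factor ( [Expr [Term [Factor var]]] )]]] * [Term [Factor id]]] * [Term [Factor id]]]

12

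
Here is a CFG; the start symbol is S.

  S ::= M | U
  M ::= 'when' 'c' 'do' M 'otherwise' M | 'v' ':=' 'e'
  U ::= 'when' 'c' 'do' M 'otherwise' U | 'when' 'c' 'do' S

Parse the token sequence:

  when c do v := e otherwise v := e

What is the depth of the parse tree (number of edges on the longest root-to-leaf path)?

[S [M when c do [M v := e] otherwise [M v := e]]]

3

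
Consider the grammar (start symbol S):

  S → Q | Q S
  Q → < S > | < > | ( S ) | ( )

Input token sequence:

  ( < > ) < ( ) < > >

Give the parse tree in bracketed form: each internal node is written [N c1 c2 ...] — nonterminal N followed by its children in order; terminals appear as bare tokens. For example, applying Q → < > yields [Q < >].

[S [Q ( [S [Q < >]] )] [S [Q < [S [Q ( )] [S [Q < >]]] >]]]

S
Q S
( S ) S
( Q ) S
( < > ) S
( < > ) Q
( < > ) < S >
( < > ) < Q S >
( < > ) < ( ) S >
( < > ) < ( ) Q >
( < > ) < ( ) < > >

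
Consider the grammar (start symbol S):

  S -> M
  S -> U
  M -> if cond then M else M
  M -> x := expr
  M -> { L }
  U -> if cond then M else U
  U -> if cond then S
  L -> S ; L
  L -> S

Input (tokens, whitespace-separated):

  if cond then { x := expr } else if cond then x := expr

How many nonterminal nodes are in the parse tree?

9

[S [U if cond then [M { [L [S [M x := expr]]] }] else [U if cond then [S [M x := expr]]]]]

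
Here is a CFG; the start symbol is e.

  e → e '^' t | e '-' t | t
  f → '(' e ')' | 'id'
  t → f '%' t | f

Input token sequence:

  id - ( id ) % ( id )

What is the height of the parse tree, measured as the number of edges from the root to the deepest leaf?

7

[e [e [t [f id]]] - [t [f ( [e [t [f id]]] )] % [t [f ( [e [t [f id]]] )]]]]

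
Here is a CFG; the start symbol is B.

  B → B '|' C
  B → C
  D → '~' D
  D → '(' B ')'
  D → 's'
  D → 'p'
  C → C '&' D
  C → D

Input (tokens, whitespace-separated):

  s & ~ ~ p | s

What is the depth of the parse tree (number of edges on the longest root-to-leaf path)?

6

[B [B [C [C [D s]] & [D ~ [D ~ [D p]]]]] | [C [D s]]]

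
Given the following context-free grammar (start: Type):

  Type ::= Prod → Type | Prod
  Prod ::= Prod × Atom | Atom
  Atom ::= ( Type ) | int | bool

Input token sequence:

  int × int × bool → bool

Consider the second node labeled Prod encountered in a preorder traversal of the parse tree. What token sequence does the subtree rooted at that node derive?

[Type [Prod [Prod [Prod [Atom int]] × [Atom int]] × [Atom bool]] → [Type [Prod [Atom bool]]]]

int × int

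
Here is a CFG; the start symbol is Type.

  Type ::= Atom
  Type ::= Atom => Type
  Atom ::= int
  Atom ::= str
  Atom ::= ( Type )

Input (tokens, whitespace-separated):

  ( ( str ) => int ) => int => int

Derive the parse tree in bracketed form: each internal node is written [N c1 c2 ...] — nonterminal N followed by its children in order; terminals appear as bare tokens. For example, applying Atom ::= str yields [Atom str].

Type
Atom => Type
( Type ) => Type
( Atom => Type ) => Type
( ( Type ) => Type ) => Type
( ( Atom ) => Type ) => Type
( ( str ) => Type ) => Type
( ( str ) => Atom ) => Type
( ( str ) => int ) => Type
( ( str ) => int ) => Atom => Type
( ( str ) => int ) => int => Type
( ( str ) => int ) => int => Atom
( ( str ) => int ) => int => int

[Type [Atom ( [Type [Atom ( [Type [Atom str]] )] => [Type [Atom int]]] )] => [Type [Atom int] => [Type [Atom int]]]]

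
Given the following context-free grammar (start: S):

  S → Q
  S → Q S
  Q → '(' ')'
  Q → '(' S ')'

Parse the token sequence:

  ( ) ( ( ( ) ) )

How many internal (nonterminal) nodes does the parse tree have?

[S [Q ( )] [S [Q ( [S [Q ( [S [Q ( )]] )]] )]]]

8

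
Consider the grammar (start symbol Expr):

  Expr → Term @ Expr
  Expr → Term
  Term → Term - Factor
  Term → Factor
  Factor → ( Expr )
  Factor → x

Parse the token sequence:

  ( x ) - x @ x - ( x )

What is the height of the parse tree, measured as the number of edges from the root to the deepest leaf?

[Expr [Term [Term [Factor ( [Expr [Term [Factor x]]] )]] - [Factor x]] @ [Expr [Term [Term [Factor x]] - [Factor ( [Expr [Term [Factor x]]] )]]]]

7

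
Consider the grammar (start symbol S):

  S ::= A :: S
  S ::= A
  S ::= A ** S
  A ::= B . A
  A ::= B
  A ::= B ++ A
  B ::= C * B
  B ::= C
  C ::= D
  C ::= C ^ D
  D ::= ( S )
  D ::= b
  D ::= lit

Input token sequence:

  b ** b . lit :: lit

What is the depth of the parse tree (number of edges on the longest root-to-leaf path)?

7

[S [A [B [C [D b]]]] ** [S [A [B [C [D b]]] . [A [B [C [D lit]]]]] :: [S [A [B [C [D lit]]]]]]]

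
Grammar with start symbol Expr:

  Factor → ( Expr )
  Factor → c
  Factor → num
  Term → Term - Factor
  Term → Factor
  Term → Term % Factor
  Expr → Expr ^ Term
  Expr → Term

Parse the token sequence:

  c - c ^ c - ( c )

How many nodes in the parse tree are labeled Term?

[Expr [Expr [Term [Term [Factor c]] - [Factor c]]] ^ [Term [Term [Factor c]] - [Factor ( [Expr [Term [Factor c]]] )]]]

5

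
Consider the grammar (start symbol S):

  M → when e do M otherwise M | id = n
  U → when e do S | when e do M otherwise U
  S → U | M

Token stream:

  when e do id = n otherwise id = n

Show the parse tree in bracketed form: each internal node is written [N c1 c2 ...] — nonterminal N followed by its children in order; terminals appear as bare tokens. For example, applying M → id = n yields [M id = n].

S
M
when e do M otherwise M
when e do id = n otherwise M
when e do id = n otherwise id = n

[S [M when e do [M id = n] otherwise [M id = n]]]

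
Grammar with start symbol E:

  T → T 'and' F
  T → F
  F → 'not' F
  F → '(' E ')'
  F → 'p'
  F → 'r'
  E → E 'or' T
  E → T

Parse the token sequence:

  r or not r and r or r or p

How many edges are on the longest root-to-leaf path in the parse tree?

7

[E [E [E [E [T [F r]]] or [T [T [F not [F r]]] and [F r]]] or [T [F r]]] or [T [F p]]]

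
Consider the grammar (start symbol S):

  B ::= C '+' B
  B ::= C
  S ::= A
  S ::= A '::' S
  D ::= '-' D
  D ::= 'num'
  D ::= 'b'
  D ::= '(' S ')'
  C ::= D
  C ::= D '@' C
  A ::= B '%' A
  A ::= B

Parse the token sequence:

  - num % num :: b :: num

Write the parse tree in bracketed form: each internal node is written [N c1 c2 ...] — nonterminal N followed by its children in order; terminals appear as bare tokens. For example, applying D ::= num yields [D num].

[S [A [B [C [D - [D num]]]] % [A [B [C [D num]]]]] :: [S [A [B [C [D b]]]] :: [S [A [B [C [D num]]]]]]]

S
A :: S
B % A :: S
C % A :: S
D % A :: S
- D % A :: S
- num % A :: S
- num % B :: S
- num % C :: S
- num % D :: S
- num % num :: S
- num % num :: A :: S
- num % num :: B :: S
- num % num :: C :: S
- num % num :: D :: S
- num % num :: b :: S
- num % num :: b :: A
- num % num :: b :: B
- num % num :: b :: C
- num % num :: b :: D
- num % num :: b :: num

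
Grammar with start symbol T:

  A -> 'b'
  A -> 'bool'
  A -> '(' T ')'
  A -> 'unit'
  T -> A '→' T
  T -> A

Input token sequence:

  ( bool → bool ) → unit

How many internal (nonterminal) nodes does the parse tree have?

[T [A ( [T [A bool] → [T [A bool]]] )] → [T [A unit]]]

8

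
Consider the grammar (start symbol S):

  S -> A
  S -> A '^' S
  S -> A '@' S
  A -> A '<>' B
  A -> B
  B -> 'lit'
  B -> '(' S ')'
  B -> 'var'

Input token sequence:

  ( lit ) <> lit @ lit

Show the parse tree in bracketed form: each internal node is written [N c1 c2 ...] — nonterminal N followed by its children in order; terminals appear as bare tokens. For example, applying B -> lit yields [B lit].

S
A @ S
A <> B @ S
B <> B @ S
( S ) <> B @ S
( A ) <> B @ S
( B ) <> B @ S
( lit ) <> B @ S
( lit ) <> lit @ S
( lit ) <> lit @ A
( lit ) <> lit @ B
( lit ) <> lit @ lit

[S [A [A [B ( [S [A [B lit]]] )]] <> [B lit]] @ [S [A [B lit]]]]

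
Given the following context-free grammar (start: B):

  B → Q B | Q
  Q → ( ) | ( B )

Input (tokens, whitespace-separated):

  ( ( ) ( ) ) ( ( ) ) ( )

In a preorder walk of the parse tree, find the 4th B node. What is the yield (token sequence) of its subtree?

[B [Q ( [B [Q ( )] [B [Q ( )]]] )] [B [Q ( [B [Q ( )]] )] [B [Q ( )]]]]

( ( ) ) ( )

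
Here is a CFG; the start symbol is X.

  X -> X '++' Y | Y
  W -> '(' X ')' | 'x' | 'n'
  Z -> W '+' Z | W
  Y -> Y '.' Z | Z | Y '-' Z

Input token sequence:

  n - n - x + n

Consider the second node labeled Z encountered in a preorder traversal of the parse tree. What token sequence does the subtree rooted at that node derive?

[X [Y [Y [Y [Z [W n]]] - [Z [W n]]] - [Z [W x] + [Z [W n]]]]]

n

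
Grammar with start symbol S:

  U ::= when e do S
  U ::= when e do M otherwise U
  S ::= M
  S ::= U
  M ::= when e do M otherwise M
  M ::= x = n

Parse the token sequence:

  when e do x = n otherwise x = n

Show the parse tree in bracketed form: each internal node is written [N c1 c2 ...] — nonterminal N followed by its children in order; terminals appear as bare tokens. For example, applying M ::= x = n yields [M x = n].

[S [M when e do [M x = n] otherwise [M x = n]]]

S
M
when e do M otherwise M
when e do x = n otherwise M
when e do x = n otherwise x = n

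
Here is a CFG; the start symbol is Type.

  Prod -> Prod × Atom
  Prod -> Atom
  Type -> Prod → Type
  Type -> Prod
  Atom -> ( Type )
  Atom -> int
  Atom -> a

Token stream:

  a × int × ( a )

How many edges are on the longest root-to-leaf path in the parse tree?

[Type [Prod [Prod [Prod [Atom a]] × [Atom int]] × [Atom ( [Type [Prod [Atom a]]] )]]]

6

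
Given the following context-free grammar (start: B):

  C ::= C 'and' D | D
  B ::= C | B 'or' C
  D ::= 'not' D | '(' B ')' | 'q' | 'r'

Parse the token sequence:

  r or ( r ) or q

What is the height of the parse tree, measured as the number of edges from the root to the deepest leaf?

[B [B [B [C [D r]]] or [C [D ( [B [C [D r]]] )]]] or [C [D q]]]

7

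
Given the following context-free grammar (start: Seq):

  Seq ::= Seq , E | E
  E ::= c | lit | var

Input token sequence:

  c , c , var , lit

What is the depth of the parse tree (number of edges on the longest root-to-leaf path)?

5

[Seq [Seq [Seq [Seq [E c]] , [E c]] , [E var]] , [E lit]]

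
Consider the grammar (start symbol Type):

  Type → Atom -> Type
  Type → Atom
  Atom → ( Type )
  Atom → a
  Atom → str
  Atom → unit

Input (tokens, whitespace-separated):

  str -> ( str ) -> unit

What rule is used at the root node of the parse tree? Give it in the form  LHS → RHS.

Type → Atom -> Type

[Type [Atom str] -> [Type [Atom ( [Type [Atom str]] )] -> [Type [Atom unit]]]]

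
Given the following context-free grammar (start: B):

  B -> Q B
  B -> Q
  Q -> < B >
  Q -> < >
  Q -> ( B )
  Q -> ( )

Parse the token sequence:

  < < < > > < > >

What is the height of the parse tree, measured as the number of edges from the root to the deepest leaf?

[B [Q < [B [Q < [B [Q < >]] >] [B [Q < >]]] >]]

6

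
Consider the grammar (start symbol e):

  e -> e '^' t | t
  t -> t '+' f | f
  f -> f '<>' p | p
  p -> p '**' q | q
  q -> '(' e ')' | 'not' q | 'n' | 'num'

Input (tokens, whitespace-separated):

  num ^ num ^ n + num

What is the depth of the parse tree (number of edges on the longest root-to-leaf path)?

7

[e [e [e [t [f [p [q num]]]]] ^ [t [f [p [q num]]]]] ^ [t [t [f [p [q n]]]] + [f [p [q num]]]]]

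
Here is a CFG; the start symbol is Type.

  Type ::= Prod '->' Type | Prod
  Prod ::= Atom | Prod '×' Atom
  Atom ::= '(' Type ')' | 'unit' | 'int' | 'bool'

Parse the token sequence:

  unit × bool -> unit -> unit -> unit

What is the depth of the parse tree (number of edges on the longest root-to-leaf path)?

[Type [Prod [Prod [Atom unit]] × [Atom bool]] -> [Type [Prod [Atom unit]] -> [Type [Prod [Atom unit]] -> [Type [Prod [Atom unit]]]]]]

6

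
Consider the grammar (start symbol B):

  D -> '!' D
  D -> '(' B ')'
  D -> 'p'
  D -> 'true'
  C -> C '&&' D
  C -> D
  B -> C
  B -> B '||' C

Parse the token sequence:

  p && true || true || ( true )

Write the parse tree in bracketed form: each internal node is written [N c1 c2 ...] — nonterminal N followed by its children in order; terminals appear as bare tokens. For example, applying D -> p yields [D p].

[B [B [B [C [C [D p]] && [D true]]] || [C [D true]]] || [C [D ( [B [C [D true]]] )]]]

B
B || C
B || C || C
C || C || C
C && D || C || C
D && D || C || C
p && D || C || C
p && true || C || C
p && true || D || C
p && true || true || C
p && true || true || D
p && true || true || ( B )
p && true || true || ( C )
p && true || true || ( D )
p && true || true || ( true )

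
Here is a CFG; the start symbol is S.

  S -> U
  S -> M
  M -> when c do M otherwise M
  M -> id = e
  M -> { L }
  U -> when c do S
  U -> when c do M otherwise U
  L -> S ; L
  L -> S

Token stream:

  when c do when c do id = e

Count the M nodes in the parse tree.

[S [U when c do [S [U when c do [S [M id = e]]]]]]

1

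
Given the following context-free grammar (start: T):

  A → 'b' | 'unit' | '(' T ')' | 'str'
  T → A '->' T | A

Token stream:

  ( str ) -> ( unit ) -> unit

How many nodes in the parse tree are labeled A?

[T [A ( [T [A str]] )] -> [T [A ( [T [A unit]] )] -> [T [A unit]]]]

5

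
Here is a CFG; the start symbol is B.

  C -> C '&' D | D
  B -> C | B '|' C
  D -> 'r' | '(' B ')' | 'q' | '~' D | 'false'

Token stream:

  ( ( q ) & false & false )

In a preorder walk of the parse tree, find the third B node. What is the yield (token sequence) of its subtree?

q

[B [C [D ( [B [C [C [C [D ( [B [C [D q]]] )]] & [D false]] & [D false]]] )]]]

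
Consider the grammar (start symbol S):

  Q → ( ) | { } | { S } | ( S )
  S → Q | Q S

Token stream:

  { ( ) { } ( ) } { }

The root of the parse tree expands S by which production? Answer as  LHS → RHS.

[S [Q { [S [Q ( )] [S [Q { }] [S [Q ( )]]]] }] [S [Q { }]]]

S → Q S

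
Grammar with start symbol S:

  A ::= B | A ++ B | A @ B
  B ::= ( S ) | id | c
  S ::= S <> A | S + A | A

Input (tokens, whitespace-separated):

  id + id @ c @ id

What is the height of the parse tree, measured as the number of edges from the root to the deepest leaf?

[S [S [A [B id]]] + [A [A [A [B id]] @ [B c]] @ [B id]]]

5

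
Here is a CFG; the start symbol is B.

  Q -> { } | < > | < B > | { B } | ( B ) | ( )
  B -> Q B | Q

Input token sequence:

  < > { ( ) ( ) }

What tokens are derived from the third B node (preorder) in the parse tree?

( ) ( )

[B [Q < >] [B [Q { [B [Q ( )] [B [Q ( )]]] }]]]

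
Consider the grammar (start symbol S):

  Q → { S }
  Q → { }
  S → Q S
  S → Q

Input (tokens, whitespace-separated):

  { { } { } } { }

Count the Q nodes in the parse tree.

[S [Q { [S [Q { }] [S [Q { }]]] }] [S [Q { }]]]

4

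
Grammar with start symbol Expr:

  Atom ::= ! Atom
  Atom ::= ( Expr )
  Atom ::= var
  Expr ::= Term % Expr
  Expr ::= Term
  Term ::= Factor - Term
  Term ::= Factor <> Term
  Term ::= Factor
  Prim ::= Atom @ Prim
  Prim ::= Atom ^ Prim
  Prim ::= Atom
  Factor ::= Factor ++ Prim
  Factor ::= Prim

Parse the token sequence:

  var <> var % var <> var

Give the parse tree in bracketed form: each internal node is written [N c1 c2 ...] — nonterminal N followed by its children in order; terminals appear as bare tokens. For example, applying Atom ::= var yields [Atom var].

Expr
Term % Expr
Factor <> Term % Expr
Prim <> Term % Expr
Atom <> Term % Expr
var <> Term % Expr
var <> Factor % Expr
var <> Prim % Expr
var <> Atom % Expr
var <> var % Expr
var <> var % Term
var <> var % Factor <> Term
var <> var % Prim <> Term
var <> var % Atom <> Term
var <> var % var <> Term
var <> var % var <> Factor
var <> var % var <> Prim
var <> var % var <> Atom
var <> var % var <> var

[Expr [Term [Factor [Prim [Atom var]]] <> [Term [Factor [Prim [Atom var]]]]] % [Expr [Term [Factor [Prim [Atom var]]] <> [Term [Factor [Prim [Atom var]]]]]]]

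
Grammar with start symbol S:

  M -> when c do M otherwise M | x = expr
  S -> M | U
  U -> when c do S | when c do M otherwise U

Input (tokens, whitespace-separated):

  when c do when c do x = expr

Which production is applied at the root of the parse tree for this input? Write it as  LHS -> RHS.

S -> U

[S [U when c do [S [U when c do [S [M x = expr]]]]]]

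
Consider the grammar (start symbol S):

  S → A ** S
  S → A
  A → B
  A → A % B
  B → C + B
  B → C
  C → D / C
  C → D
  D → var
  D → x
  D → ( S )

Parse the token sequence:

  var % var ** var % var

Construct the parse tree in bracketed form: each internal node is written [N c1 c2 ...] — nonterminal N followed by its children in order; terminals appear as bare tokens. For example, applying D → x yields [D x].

[S [A [A [B [C [D var]]]] % [B [C [D var]]]] ** [S [A [A [B [C [D var]]]] % [B [C [D var]]]]]]

S
A ** S
A % B ** S
B % B ** S
C % B ** S
D % B ** S
var % B ** S
var % C ** S
var % D ** S
var % var ** S
var % var ** A
var % var ** A % B
var % var ** B % B
var % var ** C % B
var % var ** D % B
var % var ** var % B
var % var ** var % C
var % var ** var % D
var % var ** var % var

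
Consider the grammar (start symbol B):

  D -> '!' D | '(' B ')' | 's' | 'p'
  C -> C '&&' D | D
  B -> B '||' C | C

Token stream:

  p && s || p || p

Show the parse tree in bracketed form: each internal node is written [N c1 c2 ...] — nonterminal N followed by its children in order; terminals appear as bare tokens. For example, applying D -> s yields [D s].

B
B || C
B || C || C
C || C || C
C && D || C || C
D && D || C || C
p && D || C || C
p && s || C || C
p && s || D || C
p && s || p || C
p && s || p || D
p && s || p || p

[B [B [B [C [C [D p]] && [D s]]] || [C [D p]]] || [C [D p]]]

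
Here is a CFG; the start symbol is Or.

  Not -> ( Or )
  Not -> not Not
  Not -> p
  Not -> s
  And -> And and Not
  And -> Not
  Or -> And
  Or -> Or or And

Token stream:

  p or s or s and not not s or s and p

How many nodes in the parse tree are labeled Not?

[Or [Or [Or [Or [And [Not p]]] or [And [Not s]]] or [And [And [Not s]] and [Not not [Not not [Not s]]]]] or [And [And [Not s]] and [Not p]]]

8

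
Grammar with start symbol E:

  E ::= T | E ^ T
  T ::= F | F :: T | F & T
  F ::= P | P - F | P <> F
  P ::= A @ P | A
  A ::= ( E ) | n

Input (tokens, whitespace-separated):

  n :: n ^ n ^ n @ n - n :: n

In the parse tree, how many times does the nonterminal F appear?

[E [E [E [T [F [P [A n]]] :: [T [F [P [A n]]]]]] ^ [T [F [P [A n]]]]] ^ [T [F [P [A n] @ [P [A n]]] - [F [P [A n]]]] :: [T [F [P [A n]]]]]]

6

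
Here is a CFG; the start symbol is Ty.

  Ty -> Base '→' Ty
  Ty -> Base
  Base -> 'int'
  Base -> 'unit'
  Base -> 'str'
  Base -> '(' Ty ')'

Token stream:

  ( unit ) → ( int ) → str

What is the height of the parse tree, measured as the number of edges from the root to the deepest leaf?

[Ty [Base ( [Ty [Base unit]] )] → [Ty [Base ( [Ty [Base int]] )] → [Ty [Base str]]]]

5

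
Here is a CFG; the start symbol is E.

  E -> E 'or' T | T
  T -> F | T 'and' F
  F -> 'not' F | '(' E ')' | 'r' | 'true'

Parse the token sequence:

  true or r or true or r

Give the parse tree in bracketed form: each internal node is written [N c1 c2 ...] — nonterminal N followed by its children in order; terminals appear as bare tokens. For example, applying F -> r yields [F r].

E
E or T
E or T or T
E or T or T or T
T or T or T or T
F or T or T or T
true or T or T or T
true or F or T or T
true or r or T or T
true or r or F or T
true or r or true or T
true or r or true or F
true or r or true or r

[E [E [E [E [T [F true]]] or [T [F r]]] or [T [F true]]] or [T [F r]]]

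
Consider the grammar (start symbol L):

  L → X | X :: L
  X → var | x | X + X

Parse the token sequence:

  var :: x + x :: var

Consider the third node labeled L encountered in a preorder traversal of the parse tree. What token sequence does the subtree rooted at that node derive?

var

[L [X var] :: [L [X [X x] + [X x]] :: [L [X var]]]]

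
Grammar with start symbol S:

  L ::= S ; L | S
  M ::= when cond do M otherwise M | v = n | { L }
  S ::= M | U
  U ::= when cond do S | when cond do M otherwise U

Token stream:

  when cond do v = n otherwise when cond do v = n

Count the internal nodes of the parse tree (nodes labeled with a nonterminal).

6

[S [U when cond do [M v = n] otherwise [U when cond do [S [M v = n]]]]]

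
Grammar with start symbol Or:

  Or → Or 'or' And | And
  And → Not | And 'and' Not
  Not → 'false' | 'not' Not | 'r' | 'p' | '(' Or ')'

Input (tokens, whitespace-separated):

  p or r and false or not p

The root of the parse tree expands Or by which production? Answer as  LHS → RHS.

[Or [Or [Or [And [Not p]]] or [And [And [Not r]] and [Not false]]] or [And [Not not [Not p]]]]

Or → Or 'or' And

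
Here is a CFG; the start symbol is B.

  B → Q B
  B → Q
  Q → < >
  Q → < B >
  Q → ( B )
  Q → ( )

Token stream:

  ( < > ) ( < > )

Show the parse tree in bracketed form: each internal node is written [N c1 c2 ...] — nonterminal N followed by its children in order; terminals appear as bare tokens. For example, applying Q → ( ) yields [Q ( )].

[B [Q ( [B [Q < >]] )] [B [Q ( [B [Q < >]] )]]]

B
Q B
( B ) B
( Q ) B
( < > ) B
( < > ) Q
( < > ) ( B )
( < > ) ( Q )
( < > ) ( < > )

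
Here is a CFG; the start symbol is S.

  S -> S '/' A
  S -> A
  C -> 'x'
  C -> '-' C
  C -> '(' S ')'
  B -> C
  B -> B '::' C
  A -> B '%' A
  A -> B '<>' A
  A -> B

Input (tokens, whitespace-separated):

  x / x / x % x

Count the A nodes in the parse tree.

4

[S [S [S [A [B [C x]]]] / [A [B [C x]]]] / [A [B [C x]] % [A [B [C x]]]]]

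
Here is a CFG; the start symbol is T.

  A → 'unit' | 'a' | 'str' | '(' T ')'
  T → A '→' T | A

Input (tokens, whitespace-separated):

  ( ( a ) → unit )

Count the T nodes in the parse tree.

[T [A ( [T [A ( [T [A a]] )] → [T [A unit]]] )]]

4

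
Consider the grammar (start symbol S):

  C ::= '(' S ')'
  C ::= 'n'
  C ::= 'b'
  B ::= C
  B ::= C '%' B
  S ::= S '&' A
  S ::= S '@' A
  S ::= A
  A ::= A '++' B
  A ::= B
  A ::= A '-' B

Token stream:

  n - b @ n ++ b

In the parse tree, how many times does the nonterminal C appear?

[S [S [A [A [B [C n]]] - [B [C b]]]] @ [A [A [B [C n]]] ++ [B [C b]]]]

4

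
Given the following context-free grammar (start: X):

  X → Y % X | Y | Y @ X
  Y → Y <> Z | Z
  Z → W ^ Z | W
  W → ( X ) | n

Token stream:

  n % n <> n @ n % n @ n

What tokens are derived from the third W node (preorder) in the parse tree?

[X [Y [Z [W n]]] % [X [Y [Y [Z [W n]]] <> [Z [W n]]] @ [X [Y [Z [W n]]] % [X [Y [Z [W n]]] @ [X [Y [Z [W n]]]]]]]]

n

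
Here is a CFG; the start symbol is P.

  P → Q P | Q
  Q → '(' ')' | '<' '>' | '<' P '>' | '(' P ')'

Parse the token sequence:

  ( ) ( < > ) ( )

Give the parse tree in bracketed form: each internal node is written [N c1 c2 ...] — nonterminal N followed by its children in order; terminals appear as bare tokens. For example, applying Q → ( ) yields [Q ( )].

P
Q P
( ) P
( ) Q P
( ) ( P ) P
( ) ( Q ) P
( ) ( < > ) P
( ) ( < > ) Q
( ) ( < > ) ( )

[P [Q ( )] [P [Q ( [P [Q < >]] )] [P [Q ( )]]]]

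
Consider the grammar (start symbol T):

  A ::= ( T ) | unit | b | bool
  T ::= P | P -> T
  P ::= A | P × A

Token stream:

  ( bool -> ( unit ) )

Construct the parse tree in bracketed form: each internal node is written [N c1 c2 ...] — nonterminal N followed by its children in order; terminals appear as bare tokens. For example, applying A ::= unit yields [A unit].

[T [P [A ( [T [P [A bool]] -> [T [P [A ( [T [P [A unit]]] )]]]] )]]]

T
P
A
( T )
( P -> T )
( A -> T )
( bool -> T )
( bool -> P )
( bool -> A )
( bool -> ( T ) )
( bool -> ( P ) )
( bool -> ( A ) )
( bool -> ( unit ) )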